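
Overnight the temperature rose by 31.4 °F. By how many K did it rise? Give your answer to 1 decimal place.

17.4 K

A change of 1 °C equals a change of 1.8 °F: ΔK = 31.4 × 0.5556 = 17.4 K.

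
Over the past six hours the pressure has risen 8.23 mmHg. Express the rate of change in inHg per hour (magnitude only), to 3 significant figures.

0.0540 inHg per hour

8.23 mmHg / 6 h × 0.0393701 inHg/mmHg = 0.0540 inHg/h.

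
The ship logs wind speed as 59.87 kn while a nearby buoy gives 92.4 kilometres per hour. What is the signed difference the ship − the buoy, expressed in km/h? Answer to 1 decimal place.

the ship: 59.87 kt = 110.879 km/h.
Difference: 110.879 − 92.400 = 18.5 km/h.

18.5 km/h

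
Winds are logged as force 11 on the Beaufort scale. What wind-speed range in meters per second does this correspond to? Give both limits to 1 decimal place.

28.5 to 32.6 m/s

Beaufort 11 (violent storm) spans 28.5–32.6 m/s.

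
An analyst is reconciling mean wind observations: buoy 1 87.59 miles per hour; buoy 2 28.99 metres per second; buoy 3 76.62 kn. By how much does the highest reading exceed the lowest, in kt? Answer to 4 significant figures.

20.27 kt

buoy 1: 87.59 mph = 76.1136 kt.
buoy 2: 28.99 m/s = 56.3521 kt.
Spread: 76.6200 − 56.3521 = 20.27 kt.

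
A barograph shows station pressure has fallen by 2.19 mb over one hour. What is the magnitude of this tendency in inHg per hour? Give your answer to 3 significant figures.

2.19 mb / 1 h × 0.02953 inHg/mb = 0.0647 inHg/h.

0.0647 inHg per hour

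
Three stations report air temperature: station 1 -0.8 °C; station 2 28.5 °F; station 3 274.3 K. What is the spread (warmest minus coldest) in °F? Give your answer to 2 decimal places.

5.57 °F

station 2: 28.5 °F = -1.944 °C.
station 3: 274.3 K = 1.150 °C.
Spread: 1.150 − (-1.944) = 3.094 °C = 5.57 °F.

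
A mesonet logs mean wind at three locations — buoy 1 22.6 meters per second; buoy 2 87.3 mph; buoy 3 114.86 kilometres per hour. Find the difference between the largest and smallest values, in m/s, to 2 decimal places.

buoy 2: 87.3 mph = 39.0266 m/s.
buoy 3: 114.86 km/h = 31.9056 m/s.
Spread: 39.0266 − 22.6000 = 16.43 m/s.

16.43 m/s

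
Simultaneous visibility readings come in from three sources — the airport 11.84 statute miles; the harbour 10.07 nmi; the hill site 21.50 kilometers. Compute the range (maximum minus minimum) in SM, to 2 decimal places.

the harbour: 10.07 nmi = 11.5883 SM.
the hill site: 21.50 km = 13.3595 SM.
Spread: 13.3595 − 11.5883 = 1.77 SM.

1.77 SM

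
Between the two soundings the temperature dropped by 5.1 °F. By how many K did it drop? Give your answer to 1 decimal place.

2.8 K

A change of 1 °C equals a change of 1.8 °F: ΔK = 5.1 × 0.5556 = 2.8 K.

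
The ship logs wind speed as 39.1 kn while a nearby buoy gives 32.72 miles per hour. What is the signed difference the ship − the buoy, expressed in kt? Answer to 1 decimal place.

the buoy: 32.72 mph = 28.433 kt.
Difference: 39.100 − 28.433 = 10.7 kt.

10.7 kt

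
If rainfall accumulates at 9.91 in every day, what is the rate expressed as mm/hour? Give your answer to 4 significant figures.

9.91 in/day × 25.4 mm/in × 0.0416667 day/hour = 10.49 mm/hour.

10.49 mm/hour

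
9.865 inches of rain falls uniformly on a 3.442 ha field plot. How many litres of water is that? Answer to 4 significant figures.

Depth: 9.865 in × 25.4 = 250.571 mm.
Area: 3.442 ha = 34420 m².
1 mm over 1 m² is 1 L, so volume = 250.571 × 34420 = 8624653.8 L ≈ 8625000 L.

8625000 litres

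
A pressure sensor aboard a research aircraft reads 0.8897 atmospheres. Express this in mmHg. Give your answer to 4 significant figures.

676.2 mmHg

1 atm = 760 mmHg, so 0.8897 × 760 = 676.2 mmHg.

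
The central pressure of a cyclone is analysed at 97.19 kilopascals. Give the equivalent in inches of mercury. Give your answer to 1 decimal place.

1 kPa = 0.2953 inHg, so 97.19 × 0.2953 = 28.7 inHg.

28.7 inHg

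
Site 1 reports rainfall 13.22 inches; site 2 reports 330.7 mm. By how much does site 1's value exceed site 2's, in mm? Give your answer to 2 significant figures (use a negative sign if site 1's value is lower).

site 1: 13.22 in = 335.788 mm.
Difference: 335.788 − 330.700 = 5.1 mm.

5.1 mm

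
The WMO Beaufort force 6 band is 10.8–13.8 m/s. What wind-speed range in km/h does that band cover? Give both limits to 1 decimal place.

10.8–13.8 m/s × 3.6 = 38.9–49.7 km/h.

38.9 to 49.7 km/h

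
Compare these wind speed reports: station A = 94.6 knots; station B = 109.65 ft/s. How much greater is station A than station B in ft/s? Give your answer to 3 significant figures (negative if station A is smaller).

50.0 ft/s

station A: 94.6 kt = 159.667 ft/s.
Difference: 159.667 − 109.650 = 50.0 ft/s.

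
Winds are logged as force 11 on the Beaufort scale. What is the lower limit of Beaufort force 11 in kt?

56 kt

Beaufort 11 (violent storm) spans 56–63 knots.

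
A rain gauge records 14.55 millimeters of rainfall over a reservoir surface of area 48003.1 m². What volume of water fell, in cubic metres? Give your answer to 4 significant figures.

698.4 cubic metres

1 mm over 1 m² is 1 L, so volume = 14.55 × 48003.1 = 698445.1 L = 698.4 m³.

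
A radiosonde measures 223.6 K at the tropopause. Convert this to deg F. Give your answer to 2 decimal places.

First to °C: -49.55 °C.
Then to °F: -57.19 °F.

-57.19 °F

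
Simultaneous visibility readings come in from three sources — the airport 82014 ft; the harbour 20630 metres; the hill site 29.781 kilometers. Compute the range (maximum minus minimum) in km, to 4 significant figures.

the airport: 82014 ft = 24.99787 km.
the harbour: 20630 m = 20.63000 km.
Spread: 29.78100 − 20.63000 = 9.151 km.

9.151 km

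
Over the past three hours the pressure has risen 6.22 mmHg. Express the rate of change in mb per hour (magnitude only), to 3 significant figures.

2.76 mb per hour

6.22 mmHg / 3 h × 1.33322 mb/mmHg = 2.76 mb/h.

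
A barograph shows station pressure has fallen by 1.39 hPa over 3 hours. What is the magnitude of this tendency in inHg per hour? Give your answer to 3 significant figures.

1.39 hPa / 3 h × 0.02953 inHg/hPa = 0.0137 inHg/h.

0.0137 inHg per hour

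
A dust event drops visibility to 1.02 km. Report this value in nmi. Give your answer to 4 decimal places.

1 km = 0.539957 nmi, so 1.02 × 0.539957 = 0.5508 nmi.

0.5508 nmi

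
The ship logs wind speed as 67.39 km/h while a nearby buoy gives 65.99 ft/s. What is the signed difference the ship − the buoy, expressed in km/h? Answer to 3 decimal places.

the buoy: 65.99 ft/s = 72.40951 km/h.
Difference: 67.39000 − 72.40951 = -5.020 km/h.

-5.020 km/h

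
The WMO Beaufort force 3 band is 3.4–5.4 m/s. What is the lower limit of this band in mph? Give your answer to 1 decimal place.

3.4–5.4 m/s × 2.237 = 7.6–12.1 mph.

7.6 mph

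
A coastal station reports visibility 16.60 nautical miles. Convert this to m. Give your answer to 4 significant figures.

30740 m

1 nmi = 1852 m, so 16.60 × 1852 = 30740 m.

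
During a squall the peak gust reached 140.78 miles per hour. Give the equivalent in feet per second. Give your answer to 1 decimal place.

1 mph = 1.46667 ft/s, so 140.78 × 1.46667 = 206.5 ft/s.

206.5 ft/s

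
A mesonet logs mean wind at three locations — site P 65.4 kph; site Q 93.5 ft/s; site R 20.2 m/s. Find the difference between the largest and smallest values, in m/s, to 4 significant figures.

site P: 65.4 km/h = 18.1667 m/s.
site Q: 93.5 ft/s = 28.4988 m/s.
Spread: 28.4988 − 18.1667 = 10.33 m/s.

10.33 m/s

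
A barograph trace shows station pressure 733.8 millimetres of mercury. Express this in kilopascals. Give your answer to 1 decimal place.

1 mmHg = 0.133322 kPa, so 733.8 × 0.133322 = 97.8 kPa.

97.8 kPa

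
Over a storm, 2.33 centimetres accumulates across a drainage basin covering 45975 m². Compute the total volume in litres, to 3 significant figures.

1070000 litres

Depth: 2.33 cm × 10 = 23.3 mm.
1 mm over 1 m² is 1 L, so volume = 23.3 × 45975 = 1071217.5 L ≈ 1070000 L.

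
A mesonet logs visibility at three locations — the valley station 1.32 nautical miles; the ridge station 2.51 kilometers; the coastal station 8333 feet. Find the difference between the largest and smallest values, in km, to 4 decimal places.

0.0953 km

the valley station: 1.32 nmi = 2.444640 km.
the coastal station: 8333 ft = 2.539898 km.
Spread: 2.539898 − 2.444640 = 0.0953 km.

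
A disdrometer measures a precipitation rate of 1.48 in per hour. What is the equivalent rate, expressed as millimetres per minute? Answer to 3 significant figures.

1.48 in/hour × 25.4 mm/in × 0.0166667 hour/minute = 0.627 mm/minute.

0.627 mm/minute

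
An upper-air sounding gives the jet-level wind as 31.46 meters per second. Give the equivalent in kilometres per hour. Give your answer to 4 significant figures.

1 m/s = 3.6 km/h, so 31.46 × 3.6 = 113.3 km/h.

113.3 km/h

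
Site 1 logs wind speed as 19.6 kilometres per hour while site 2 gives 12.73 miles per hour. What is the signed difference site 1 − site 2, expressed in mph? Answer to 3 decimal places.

site 1: 19.6 km/h = 12.17888 mph.
Difference: 12.17888 − 12.73000 = -0.551 mph.

-0.551 mph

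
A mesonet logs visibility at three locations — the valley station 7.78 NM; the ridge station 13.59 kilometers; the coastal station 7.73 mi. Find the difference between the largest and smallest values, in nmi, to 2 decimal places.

the ridge station: 13.59 km = 7.3380 nmi.
the coastal station: 7.73 SM = 6.7172 nmi.
Spread: 7.7800 − 6.7172 = 1.06 nmi.

1.06 nmi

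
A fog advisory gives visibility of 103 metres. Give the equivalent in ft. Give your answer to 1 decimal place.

1 m = 3.28084 ft, so 103 × 3.28084 = 337.9 ft.

337.9 ft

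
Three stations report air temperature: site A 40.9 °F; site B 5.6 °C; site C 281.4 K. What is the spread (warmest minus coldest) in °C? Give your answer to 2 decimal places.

site A: 40.9 °F = 4.944 °C.
site C: 281.4 K = 8.250 °C.
Spread: 8.250 − 4.944 = 3.306 °C.

3.31 °C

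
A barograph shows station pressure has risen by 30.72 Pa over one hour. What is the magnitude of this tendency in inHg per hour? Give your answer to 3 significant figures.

0.00907 inHg per hour

30.72 Pa / 1 h × 0.0002953 inHg/Pa = 0.00907 inHg/h.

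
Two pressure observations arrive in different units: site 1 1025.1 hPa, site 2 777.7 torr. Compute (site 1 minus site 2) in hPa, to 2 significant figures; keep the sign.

-12 hPa

site 2: 777.7 mmHg = 1036.85 hPa.
Difference: 1025.10 − 1036.85 = -12 hPa.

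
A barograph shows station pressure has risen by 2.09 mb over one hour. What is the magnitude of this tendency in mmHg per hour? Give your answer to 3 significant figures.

2.09 mb / 1 h × 0.750062 mmHg/mb = 1.57 mmHg/h.

1.57 mmHg per hour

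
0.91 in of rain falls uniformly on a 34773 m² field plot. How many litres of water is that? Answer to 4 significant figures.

Depth: 0.91 in × 25.4 = 23.114 mm.
1 mm over 1 m² is 1 L, so volume = 23.114 × 34773 = 803743.12 L ≈ 803700 L.

803700 litres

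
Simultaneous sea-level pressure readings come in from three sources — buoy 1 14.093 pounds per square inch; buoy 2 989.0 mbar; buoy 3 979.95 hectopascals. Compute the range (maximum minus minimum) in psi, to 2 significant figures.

0.25 psi

buoy 2: 989.0 mb = 14.3442 psi.
buoy 3: 979.95 hPa = 14.2130 psi.
Spread: 14.3442 − 14.0930 = 0.25 psi.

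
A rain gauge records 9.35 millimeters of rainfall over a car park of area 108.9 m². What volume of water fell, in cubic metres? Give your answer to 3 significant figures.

1.02 cubic metres

1 mm over 1 m² is 1 L, so volume = 9.35 × 108.9 = 1018.215 L = 1.02 m³.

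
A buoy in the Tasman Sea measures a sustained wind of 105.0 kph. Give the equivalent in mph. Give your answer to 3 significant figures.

1 km/h = 0.621371 mph, so 105.0 × 0.621371 = 65.2 mph.

65.2 mph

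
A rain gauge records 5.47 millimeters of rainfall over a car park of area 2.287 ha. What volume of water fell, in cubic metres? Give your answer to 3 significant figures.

125 cubic metres

Area: 2.287 ha = 22870 m².
1 mm over 1 m² is 1 L, so volume = 5.47 × 22870 = 125098.9 L = 125 m³.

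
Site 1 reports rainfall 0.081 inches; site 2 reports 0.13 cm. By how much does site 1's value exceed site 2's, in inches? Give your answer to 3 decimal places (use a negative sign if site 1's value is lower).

site 2: 0.13 cm = 0.05118 in.
Difference: 0.08100 − 0.05118 = 0.030 in.

0.030 in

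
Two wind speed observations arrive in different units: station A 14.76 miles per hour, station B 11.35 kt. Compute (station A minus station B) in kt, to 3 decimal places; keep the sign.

station A: 14.76 mph = 12.82609 kt.
Difference: 12.82609 − 11.35000 = 1.476 kt.

1.476 kt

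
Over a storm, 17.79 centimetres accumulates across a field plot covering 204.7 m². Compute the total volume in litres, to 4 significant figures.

Depth: 17.79 cm × 10 = 177.9 mm.
1 mm over 1 m² is 1 L, so volume = 177.9 × 204.7 = 36416.13 L ≈ 36420 L.

36420 litres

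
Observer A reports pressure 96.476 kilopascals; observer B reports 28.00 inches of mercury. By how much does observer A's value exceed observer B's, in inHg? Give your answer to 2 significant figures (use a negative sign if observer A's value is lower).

0.49 inHg

observer A: 96.476 kPa = 28.4893 inHg.
Difference: 28.4893 − 28.0000 = 0.49 inHg.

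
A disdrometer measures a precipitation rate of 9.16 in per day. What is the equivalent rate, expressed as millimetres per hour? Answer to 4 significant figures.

9.16 in/day × 25.4 mm/in × 0.0416667 day/hour = 9.694 mm/hour.

9.694 mm/hour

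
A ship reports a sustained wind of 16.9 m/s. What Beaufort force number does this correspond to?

Beaufort force 7

16.9 m/s lies in the Beaufort 7 band (near gale, 13.9–17.1 m/s).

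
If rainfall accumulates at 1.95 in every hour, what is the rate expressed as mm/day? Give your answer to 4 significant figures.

1189 mm/day

1.95 in/hour × 25.4 mm/in × 24 hour/day = 1189 mm/day.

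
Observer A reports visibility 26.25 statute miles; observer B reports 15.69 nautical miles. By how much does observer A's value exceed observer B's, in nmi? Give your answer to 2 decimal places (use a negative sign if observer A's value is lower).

observer A: 26.25 SM = 22.8106 nmi.
Difference: 22.8106 − 15.6900 = 7.12 nmi.

7.12 nmi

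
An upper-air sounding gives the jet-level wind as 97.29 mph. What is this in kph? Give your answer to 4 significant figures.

1 mph = 1.60934 km/h, so 97.29 × 1.60934 = 156.6 km/h.

156.6 km/h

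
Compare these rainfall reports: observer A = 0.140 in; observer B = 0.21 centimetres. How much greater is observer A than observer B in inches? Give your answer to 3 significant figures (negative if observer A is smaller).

observer B: 0.21 cm = 0.082677 in.
Difference: 0.140000 − 0.082677 = 0.0573 in.

0.0573 in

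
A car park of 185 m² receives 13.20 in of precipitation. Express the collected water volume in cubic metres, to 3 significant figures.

62.0 cubic metres

Depth: 13.20 in × 25.4 = 335.28 mm.
1 mm over 1 m² is 1 L, so volume = 335.28 × 185 = 62026.8 L = 62.0 m³.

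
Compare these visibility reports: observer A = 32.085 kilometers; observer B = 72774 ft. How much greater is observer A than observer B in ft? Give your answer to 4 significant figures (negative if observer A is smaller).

32490 ft

observer A: 32.085 km = 105265.75 ft.
Difference: 105265.75 − 72774.00 = 32490 ft.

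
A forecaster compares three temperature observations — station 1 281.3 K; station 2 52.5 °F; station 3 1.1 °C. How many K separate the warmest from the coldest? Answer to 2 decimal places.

station 1: 281.3 K = 8.150 °C.
station 2: 52.5 °F = 11.389 °C.
Spread: 11.389 − 1.100 = 10.289 °C.

10.29 K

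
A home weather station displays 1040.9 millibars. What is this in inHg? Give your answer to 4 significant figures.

1 mb = 0.02953 inHg, so 1040.9 × 0.02953 = 30.74 inHg.

30.74 inHg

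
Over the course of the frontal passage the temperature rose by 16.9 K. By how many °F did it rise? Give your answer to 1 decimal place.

A change of 1 °C equals a change of 1.8 °F: Δ°F = 16.9 × 1.8 = 30.4 °F.

30.4 °F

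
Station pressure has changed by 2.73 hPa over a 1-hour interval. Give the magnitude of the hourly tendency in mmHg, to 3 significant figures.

2.73 hPa / 1 h × 0.750062 mmHg/hPa = 2.05 mmHg/h.

2.05 mmHg per hour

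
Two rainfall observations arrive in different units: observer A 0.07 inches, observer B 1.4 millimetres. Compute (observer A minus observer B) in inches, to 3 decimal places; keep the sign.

observer B: 1.4 mm = 0.05512 in.
Difference: 0.07000 − 0.05512 = 0.015 in.

0.015 in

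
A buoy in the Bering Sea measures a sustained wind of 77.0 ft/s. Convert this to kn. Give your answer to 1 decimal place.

45.6 kt

1 ft/s = 0.592484 kt, so 77.0 × 0.592484 = 45.6 kt.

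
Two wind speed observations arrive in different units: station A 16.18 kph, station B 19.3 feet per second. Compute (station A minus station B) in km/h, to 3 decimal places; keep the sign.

-4.998 km/h

station B: 19.3 ft/s = 21.177504 km/h.
Difference: 16.180000 − 21.177504 = -4.998 km/h.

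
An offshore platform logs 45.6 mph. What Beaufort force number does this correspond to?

45.6 mph = 20.4 m/s, which is Beaufort 8 (gale, 17.2–20.7 m/s).

Beaufort force 8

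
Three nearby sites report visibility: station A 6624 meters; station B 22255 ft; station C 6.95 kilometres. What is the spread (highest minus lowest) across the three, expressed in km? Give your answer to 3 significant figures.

station A: 6624 m = 6.62400 km.
station B: 22255 ft = 6.78332 km.
Spread: 6.95000 − 6.62400 = 0.326 km.

0.326 km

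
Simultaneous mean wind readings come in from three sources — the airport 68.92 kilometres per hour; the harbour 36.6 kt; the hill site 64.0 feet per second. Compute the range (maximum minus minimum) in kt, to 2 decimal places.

1.32 kt

the airport: 68.92 km/h = 37.2138 kt.
the hill site: 64.0 ft/s = 37.9190 kt.
Spread: 37.9190 − 36.6000 = 1.32 kt.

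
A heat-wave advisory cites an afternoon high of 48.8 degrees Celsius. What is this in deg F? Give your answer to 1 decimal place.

°F = °C × 9/5 + 32 = 48.8 × 1.8 + 32 = 119.8 °F.

119.8 °F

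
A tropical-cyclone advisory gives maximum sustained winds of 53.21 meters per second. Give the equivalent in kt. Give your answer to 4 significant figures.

103.4 kt

1 m/s = 1.94384 kt, so 53.21 × 1.94384 = 103.4 kt.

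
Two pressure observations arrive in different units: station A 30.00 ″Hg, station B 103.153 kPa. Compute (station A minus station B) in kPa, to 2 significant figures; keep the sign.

-1.6 kPa

station A: 30.00 inHg = 101.592 kPa.
Difference: 101.592 − 103.153 = -1.6 kPa.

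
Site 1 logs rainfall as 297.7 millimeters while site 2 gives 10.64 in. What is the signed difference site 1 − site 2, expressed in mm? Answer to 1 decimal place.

site 2: 10.64 in = 270.256 mm.
Difference: 297.700 − 270.256 = 27.4 mm.

27.4 mm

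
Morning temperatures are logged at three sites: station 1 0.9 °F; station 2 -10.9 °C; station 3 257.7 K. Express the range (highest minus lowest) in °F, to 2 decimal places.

11.48 °F

station 1: 0.9 °F = -17.278 °C.
station 3: 257.7 K = -15.450 °C.
Spread: (-10.900) − (-17.278) = 6.378 °C = 11.48 °F.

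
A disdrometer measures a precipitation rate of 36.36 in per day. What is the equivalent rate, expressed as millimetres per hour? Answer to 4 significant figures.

36.36 in/day × 25.4 mm/in × 0.0416667 day/hour = 38.48 mm/hour.

38.48 mm/hour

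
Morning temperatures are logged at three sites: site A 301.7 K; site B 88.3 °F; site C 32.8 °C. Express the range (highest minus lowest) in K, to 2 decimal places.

4.25 K

site A: 301.7 K = 28.550 °C.
site B: 88.3 °F = 31.278 °C.
Spread: 32.800 − 28.550 = 4.250 °C.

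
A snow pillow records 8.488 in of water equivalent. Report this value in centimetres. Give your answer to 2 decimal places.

21.56 cm

1 in = 2.54 cm, so 8.488 × 2.54 = 21.56 cm.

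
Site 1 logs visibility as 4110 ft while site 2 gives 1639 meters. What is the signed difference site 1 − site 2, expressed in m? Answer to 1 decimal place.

-386.3 m

site 1: 4110 ft = 1252.728 m.
Difference: 1252.728 − 1639.000 = -386.3 m.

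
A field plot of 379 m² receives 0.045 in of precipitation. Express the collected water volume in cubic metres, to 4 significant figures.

0.4332 cubic metres

Depth: 0.045 in × 25.4 = 1.143 mm.
1 mm over 1 m² is 1 L, so volume = 1.143 × 379 = 433.197 L = 0.4332 m³.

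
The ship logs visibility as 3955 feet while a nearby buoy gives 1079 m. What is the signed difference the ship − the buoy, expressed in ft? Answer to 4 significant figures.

415.0 ft

the buoy: 1079 m = 3540.026 ft.
Difference: 3955.000 − 3540.026 = 415.0 ft.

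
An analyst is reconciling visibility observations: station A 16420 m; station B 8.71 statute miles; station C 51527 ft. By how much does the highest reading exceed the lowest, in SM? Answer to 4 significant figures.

1.493 SM

station A: 16420 m = 10.20291 SM.
station C: 51527 ft = 9.75890 SM.
Spread: 10.20291 − 8.71000 = 1.493 SM.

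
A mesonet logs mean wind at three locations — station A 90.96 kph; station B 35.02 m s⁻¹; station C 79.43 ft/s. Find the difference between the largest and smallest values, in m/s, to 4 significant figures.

station A: 90.96 km/h = 25.2667 m/s.
station C: 79.43 ft/s = 24.2103 m/s.
Spread: 35.0200 − 24.2103 = 10.81 m/s.

10.81 m/s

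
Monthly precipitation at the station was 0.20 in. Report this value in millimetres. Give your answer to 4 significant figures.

1 in = 25.4 mm, so 0.20 × 25.4 = 5.080 mm.

5.080 mm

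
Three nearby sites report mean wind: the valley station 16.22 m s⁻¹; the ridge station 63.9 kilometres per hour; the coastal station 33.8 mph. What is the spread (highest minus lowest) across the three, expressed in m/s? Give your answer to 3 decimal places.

2.640 m/s

the ridge station: 63.9 km/h = 17.75000 m/s.
the coastal station: 33.8 mph = 15.10995 m/s.
Spread: 17.75000 − 15.10995 = 2.640 m/s.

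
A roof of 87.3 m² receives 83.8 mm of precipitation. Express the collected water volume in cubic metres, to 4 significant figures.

7.316 cubic metres

1 mm over 1 m² is 1 L, so volume = 83.8 × 87.3 = 7315.74 L = 7.316 m³.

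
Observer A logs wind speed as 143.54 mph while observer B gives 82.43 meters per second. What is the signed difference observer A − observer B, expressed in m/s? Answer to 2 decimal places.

observer A: 143.54 mph = 64.1681 m/s.
Difference: 64.1681 − 82.4300 = -18.26 m/s.

-18.26 m/s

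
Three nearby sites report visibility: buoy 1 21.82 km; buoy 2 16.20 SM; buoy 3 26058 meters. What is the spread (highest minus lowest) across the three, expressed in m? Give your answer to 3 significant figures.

4250 m

buoy 1: 21.82 km = 21820.00 m.
buoy 2: 16.20 SM = 26071.37 m.
Spread: 26071.37 − 21820.00 = 4250 m.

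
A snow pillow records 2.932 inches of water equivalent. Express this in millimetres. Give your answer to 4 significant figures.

1 in = 25.4 mm, so 2.932 × 25.4 = 74.47 mm.

74.47 mm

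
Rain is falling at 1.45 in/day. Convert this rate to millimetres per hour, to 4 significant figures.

1.45 in/day × 25.4 mm/in × 0.0416667 day/hour = 1.535 mm/hour.

1.535 mm/hour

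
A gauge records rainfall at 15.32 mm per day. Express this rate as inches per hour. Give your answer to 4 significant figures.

0.02513 in/hour

15.32 mm/day × 0.0393701 in/mm × 0.0416667 day/hour = 0.02513 in/hour.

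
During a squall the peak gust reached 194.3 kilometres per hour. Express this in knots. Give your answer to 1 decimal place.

104.9 kt

1 km/h = 0.539957 kt, so 194.3 × 0.539957 = 104.9 kt.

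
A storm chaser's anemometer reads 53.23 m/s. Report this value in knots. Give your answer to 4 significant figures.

103.5 kt

1 m/s = 1.94384 kt, so 53.23 × 1.94384 = 103.5 kt.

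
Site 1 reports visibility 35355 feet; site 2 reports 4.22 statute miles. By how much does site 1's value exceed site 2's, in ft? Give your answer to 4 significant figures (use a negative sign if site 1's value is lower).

site 2: 4.22 SM = 22281.60 ft.
Difference: 35355.00 − 22281.60 = 13070 ft.

13070 ft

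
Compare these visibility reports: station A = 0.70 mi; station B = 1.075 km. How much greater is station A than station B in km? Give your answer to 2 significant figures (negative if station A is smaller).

0.052 km

station A: 0.70 SM = 1.12654 km.
Difference: 1.12654 − 1.07500 = 0.052 km.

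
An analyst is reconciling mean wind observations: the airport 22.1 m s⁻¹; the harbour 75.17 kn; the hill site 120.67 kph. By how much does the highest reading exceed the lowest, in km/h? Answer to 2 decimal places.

59.65 km/h

the airport: 22.1 m/s = 79.5600 km/h.
the harbour: 75.17 kt = 139.2148 km/h.
Spread: 139.2148 − 79.5600 = 59.65 km/h.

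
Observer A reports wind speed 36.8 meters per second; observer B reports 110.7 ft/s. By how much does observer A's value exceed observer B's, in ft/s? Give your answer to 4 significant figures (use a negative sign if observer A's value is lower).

observer A: 36.8 m/s = 120.7349 ft/s.
Difference: 120.7349 − 110.7000 = 10.03 ft/s.

10.03 ft/s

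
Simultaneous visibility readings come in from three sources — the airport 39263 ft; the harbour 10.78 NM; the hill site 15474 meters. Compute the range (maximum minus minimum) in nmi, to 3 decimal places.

the airport: 39263 ft = 6.46186 nmi.
the hill site: 15474 m = 8.35529 nmi.
Spread: 10.78000 − 6.46186 = 4.318 nmi.

4.318 nmi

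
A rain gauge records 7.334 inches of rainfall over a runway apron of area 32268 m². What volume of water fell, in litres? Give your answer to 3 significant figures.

Depth: 7.334 in × 25.4 = 186.2836 mm.
1 mm over 1 m² is 1 L, so volume = 186.2836 × 32268 = 6010999.2 L ≈ 6010000 L.

6010000 litres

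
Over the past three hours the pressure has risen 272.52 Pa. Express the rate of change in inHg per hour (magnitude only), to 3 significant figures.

0.0268 inHg per hour

272.52 Pa / 3 h × 0.0002953 inHg/Pa = 0.0268 inHg/h.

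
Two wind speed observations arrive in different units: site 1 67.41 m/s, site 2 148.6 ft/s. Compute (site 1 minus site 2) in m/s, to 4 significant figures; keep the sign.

site 2: 148.6 ft/s = 45.2933 m/s.
Difference: 67.4100 − 45.2933 = 22.12 m/s.

22.12 m/s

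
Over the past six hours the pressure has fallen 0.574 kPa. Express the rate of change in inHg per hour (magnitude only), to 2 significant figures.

0.028 inHg per hour

0.574 kPa / 6 h × 0.2953 inHg/kPa = 0.028 inHg/h.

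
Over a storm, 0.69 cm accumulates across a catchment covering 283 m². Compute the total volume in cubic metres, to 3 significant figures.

1.95 cubic metres

Depth: 0.69 cm × 10 = 6.9 mm.
1 mm over 1 m² is 1 L, so volume = 6.9 × 283 = 1952.7 L = 1.95 m³.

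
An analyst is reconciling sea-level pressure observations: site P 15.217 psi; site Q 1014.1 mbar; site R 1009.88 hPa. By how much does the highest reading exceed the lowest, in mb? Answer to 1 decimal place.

39.3 mb

site P: 15.217 psi = 1049.175 mb.
site R: 1009.88 hPa = 1009.880 mb.
Spread: 1049.175 − 1009.880 = 39.3 mb.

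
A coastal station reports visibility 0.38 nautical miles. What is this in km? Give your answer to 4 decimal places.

0.7038 km

1 nmi = 1.852 km, so 0.38 × 1.852 = 0.7038 km.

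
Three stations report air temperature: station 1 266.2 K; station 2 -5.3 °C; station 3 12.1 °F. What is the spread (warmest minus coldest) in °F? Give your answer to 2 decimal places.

station 1: 266.2 K = -6.950 °C.
station 3: 12.1 °F = -11.056 °C.
Spread: (-5.300) − (-11.056) = 5.756 °C = 10.36 °F.

10.36 °F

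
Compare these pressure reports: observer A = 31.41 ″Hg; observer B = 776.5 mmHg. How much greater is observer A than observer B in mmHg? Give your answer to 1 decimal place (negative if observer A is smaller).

observer A: 31.41 inHg = 797.814 mmHg.
Difference: 797.814 − 776.500 = 21.3 mmHg.

21.3 mmHg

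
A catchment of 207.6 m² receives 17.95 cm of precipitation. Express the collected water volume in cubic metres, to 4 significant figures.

Depth: 17.95 cm × 10 = 179.5 mm.
1 mm over 1 m² is 1 L, so volume = 179.5 × 207.6 = 37264.2 L = 37.26 m³.

37.26 cubic metres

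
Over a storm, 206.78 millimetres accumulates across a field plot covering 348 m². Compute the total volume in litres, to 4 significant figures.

71960 litres

1 mm over 1 m² is 1 L, so volume = 206.78 × 348 = 71959.44 L ≈ 71960 L.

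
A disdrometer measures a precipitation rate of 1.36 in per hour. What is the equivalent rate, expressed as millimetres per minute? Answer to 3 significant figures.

0.576 mm/minute

1.36 in/hour × 25.4 mm/in × 0.0166667 hour/minute = 0.576 mm/minute.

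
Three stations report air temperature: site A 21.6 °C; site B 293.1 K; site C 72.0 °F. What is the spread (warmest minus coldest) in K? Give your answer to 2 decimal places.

2.27 K

site B: 293.1 K = 19.950 °C.
site C: 72.0 °F = 22.222 °C.
Spread: 22.222 − 19.950 = 2.272 °C.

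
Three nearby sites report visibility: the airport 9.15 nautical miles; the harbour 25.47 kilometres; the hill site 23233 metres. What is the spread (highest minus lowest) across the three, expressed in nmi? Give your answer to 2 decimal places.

the harbour: 25.47 km = 13.7527 nmi.
the hill site: 23233 m = 12.5448 nmi.
Spread: 13.7527 − 9.1500 = 4.60 nmi.

4.60 nmi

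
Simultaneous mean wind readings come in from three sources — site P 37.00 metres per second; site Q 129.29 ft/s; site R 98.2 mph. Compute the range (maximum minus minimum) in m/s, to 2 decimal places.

6.90 m/s

site Q: 129.29 ft/s = 39.4076 m/s.
site R: 98.2 mph = 43.8993 m/s.
Spread: 43.8993 − 37.0000 = 6.90 m/s.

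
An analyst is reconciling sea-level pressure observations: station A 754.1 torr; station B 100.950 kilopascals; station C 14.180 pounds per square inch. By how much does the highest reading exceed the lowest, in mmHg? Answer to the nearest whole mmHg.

24 mmHg

station B: 100.950 kPa = 757.19 mmHg.
station C: 14.180 psi = 733.32 mmHg.
Spread: 757.19 − 733.32 = 24 mmHg.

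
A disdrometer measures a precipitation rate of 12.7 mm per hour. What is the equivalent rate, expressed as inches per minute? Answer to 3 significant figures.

12.7 mm/hour × 0.0393701 in/mm × 0.0166667 hour/minute = 0.00833 in/minute.

0.00833 in/minute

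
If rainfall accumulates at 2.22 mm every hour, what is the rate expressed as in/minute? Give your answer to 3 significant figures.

2.22 mm/hour × 0.0393701 in/mm × 0.0166667 hour/minute = 0.00146 in/minute.

0.00146 in/minute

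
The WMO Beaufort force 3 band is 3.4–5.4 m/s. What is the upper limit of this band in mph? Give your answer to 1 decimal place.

3.4–5.4 m/s × 2.237 = 7.6–12.1 mph.

12.1 mph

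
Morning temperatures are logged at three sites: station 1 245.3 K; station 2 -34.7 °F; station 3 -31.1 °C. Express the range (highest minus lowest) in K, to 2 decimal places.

9.21 K

station 1: 245.3 K = -27.850 °C.
station 2: -34.7 °F = -37.056 °C.
Spread: (-27.850) − (-37.056) = 9.206 °C.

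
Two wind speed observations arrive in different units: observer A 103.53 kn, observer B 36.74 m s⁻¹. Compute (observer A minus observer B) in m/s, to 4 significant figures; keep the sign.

observer A: 103.53 kt = 53.2604 m/s.
Difference: 53.2604 − 36.7400 = 16.52 m/s.

16.52 m/s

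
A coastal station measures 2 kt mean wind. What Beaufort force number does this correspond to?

2 kt lies in the Beaufort 1 band (light air, 1–3 kt).

Beaufort force 1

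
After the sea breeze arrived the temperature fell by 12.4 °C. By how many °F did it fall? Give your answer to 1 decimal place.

22.3 °F

Converting a difference, only the 9/5 scale factor applies: Δ°F = 12.4 × 1.8 = 22.3 °F.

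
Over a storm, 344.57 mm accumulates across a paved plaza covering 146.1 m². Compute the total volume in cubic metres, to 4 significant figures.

1 mm over 1 m² is 1 L, so volume = 344.57 × 146.1 = 50341.677 L = 50.34 m³.

50.34 cubic metres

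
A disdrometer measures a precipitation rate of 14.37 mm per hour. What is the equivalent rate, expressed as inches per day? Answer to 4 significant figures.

13.58 in/day

14.37 mm/hour × 0.0393701 in/mm × 24 hour/day = 13.58 in/day.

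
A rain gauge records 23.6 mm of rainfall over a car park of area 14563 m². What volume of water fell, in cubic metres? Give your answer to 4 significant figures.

1 mm over 1 m² is 1 L, so volume = 23.6 × 14563 = 343686.8 L = 343.7 m³.

343.7 cubic metres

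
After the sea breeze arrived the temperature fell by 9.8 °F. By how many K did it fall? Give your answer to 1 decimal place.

5.4 K

Converting a difference, only the 9/5 scale factor applies: ΔK = 9.8 × 0.5556 = 5.4 K.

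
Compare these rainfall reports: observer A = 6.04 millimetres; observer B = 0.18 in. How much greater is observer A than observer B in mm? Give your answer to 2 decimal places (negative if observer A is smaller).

observer B: 0.18 in = 4.5720 mm.
Difference: 6.0400 − 4.5720 = 1.47 mm.

1.47 mm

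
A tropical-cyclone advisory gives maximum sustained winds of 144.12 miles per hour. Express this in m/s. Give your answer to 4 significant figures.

64.43 m/s

1 mph = 0.44704 m/s, so 144.12 × 0.44704 = 64.43 m/s.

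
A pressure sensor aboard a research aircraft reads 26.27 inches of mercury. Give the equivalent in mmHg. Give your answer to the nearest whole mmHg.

667 mmHg

1 inHg = 25.4 mmHg, so 26.27 × 25.4 = 667 mmHg.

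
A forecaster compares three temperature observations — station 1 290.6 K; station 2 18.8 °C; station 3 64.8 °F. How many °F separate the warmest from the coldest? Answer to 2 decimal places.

station 1: 290.6 K = 17.450 °C.
station 3: 64.8 °F = 18.222 °C.
Spread: 18.800 − 17.450 = 1.350 °C = 2.43 °F.

2.43 °F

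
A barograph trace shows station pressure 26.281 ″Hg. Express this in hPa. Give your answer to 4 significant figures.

890.0 hPa

1 inHg = 33.8639 hPa, so 26.281 × 33.8639 = 890.0 hPa.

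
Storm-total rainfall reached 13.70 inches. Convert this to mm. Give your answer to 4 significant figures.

1 in = 25.4 mm, so 13.70 × 25.4 = 348.0 mm.

348.0 mm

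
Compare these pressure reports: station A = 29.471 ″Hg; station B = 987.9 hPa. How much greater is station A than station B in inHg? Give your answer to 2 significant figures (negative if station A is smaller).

station B: 987.9 hPa = 29.1727 inHg.
Difference: 29.4710 − 29.1727 = 0.30 inHg.

0.30 inHg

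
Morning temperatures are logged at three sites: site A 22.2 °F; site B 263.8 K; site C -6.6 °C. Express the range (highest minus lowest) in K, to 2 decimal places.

site A: 22.2 °F = -5.444 °C.
site B: 263.8 K = -9.350 °C.
Spread: (-5.444) − (-9.350) = 3.906 °C.

3.91 K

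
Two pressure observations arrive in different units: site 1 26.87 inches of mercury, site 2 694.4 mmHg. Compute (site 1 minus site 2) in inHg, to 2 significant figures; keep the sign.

site 2: 694.4 mmHg = 27.3386 inHg.
Difference: 26.8700 − 27.3386 = -0.47 inHg.

-0.47 inHg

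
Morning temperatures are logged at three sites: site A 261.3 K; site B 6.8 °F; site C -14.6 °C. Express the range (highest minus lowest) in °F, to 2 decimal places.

4.95 °F

site A: 261.3 K = -11.850 °C.
site B: 6.8 °F = -14.000 °C.
Spread: (-11.850) − (-14.600) = 2.750 °C = 4.95 °F.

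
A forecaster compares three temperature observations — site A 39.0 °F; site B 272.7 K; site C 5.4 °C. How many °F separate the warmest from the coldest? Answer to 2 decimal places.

site A: 39.0 °F = 3.889 °C.
site B: 272.7 K = -0.450 °C.
Spread: 5.400 − (-0.450) = 5.850 °C = 10.53 °F.

10.53 °F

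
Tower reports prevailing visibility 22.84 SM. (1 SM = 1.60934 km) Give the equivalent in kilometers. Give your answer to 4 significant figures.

36.76 km

1 SM = 1.60934 km, so 22.84 × 1.60934 = 36.76 km.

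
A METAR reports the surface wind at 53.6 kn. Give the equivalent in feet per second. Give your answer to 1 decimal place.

90.5 ft/s

1 kt = 1.68781 ft/s, so 53.6 × 1.68781 = 90.5 ft/s.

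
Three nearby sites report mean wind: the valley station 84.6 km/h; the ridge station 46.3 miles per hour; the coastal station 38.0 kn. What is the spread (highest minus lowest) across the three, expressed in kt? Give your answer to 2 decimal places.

7.68 kt

the valley station: 84.6 km/h = 45.6803 kt.
the ridge station: 46.3 mph = 40.2336 kt.
Spread: 45.6803 − 38.0000 = 7.68 kt.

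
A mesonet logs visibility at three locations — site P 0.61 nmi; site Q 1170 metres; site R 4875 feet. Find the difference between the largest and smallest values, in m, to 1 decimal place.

site P: 0.61 nmi = 1129.720 m.
site R: 4875 ft = 1485.900 m.
Spread: 1485.900 − 1129.720 = 356.2 m.

356.2 m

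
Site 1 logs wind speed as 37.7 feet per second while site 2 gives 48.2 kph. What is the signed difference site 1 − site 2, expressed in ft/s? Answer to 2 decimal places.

site 2: 48.2 km/h = 43.9268 ft/s.
Difference: 37.7000 − 43.9268 = -6.23 ft/s.

-6.23 ft/s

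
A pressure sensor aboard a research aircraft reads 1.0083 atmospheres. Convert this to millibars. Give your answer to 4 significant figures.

1 atm = 1013.25 mb, so 1.0083 × 1013.25 = 1022 mb.

1022 mb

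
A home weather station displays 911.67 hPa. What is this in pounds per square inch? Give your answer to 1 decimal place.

1 hPa = 0.0145038 psi, so 911.67 × 0.0145038 = 13.2 psi.

13.2 psi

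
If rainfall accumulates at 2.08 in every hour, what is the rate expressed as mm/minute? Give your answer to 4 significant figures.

2.08 in/hour × 25.4 mm/in × 0.0166667 hour/minute = 0.8805 mm/minute.

0.8805 mm/minute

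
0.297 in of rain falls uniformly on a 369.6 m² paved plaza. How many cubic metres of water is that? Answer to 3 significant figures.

2.79 cubic metres

Depth: 0.297 in × 25.4 = 7.5438 mm.
1 mm over 1 m² is 1 L, so volume = 7.5438 × 369.6 = 2788.1885 L = 2.79 m³.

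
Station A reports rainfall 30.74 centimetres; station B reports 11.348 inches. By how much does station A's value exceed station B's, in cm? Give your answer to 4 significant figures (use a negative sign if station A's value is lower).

station B: 11.348 in = 28.82392 cm.
Difference: 30.74000 − 28.82392 = 1.916 cm.

1.916 cm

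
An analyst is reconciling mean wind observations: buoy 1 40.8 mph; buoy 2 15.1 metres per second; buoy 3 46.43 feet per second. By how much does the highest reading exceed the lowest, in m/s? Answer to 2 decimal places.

buoy 1: 40.8 mph = 18.2392 m/s.
buoy 3: 46.43 ft/s = 14.1519 m/s.
Spread: 18.2392 − 14.1519 = 4.09 m/s.

4.09 m/s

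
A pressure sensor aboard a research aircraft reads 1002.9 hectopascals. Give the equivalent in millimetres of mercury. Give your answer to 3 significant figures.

752 mmHg

1 hPa = 0.750062 mmHg, so 1002.9 × 0.750062 = 752 mmHg.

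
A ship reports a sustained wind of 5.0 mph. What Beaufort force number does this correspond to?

Beaufort force 2

5.0 mph = 2.2 m/s, which is Beaufort 2 (light breeze, 1.6–3.3 m/s).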